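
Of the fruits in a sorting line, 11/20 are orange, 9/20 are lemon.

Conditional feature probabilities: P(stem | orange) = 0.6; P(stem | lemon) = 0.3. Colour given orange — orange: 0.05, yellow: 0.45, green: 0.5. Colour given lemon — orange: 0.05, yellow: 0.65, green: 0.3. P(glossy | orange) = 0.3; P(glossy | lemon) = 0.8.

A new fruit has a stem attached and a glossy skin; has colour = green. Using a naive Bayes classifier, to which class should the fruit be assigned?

orange

orange: 0.55 × 0.6 × 0.5 × 0.3 = 0.0495
lemon: 0.45 × 0.3 × 0.3 × 0.8 = 0.0324
Highest score → orange.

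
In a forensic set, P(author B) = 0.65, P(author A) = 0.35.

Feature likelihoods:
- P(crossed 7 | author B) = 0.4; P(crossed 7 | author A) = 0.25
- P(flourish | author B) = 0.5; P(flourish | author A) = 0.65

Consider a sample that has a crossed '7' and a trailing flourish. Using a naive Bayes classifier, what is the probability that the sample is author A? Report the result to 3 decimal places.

0.304

author B: 0.65 × 0.4 × 0.5 = 0.13
author A: 0.35 × 0.25 × 0.65 = 0.056875
P(author A | x) = 0.056875 / 0.186875 ≈ 0.304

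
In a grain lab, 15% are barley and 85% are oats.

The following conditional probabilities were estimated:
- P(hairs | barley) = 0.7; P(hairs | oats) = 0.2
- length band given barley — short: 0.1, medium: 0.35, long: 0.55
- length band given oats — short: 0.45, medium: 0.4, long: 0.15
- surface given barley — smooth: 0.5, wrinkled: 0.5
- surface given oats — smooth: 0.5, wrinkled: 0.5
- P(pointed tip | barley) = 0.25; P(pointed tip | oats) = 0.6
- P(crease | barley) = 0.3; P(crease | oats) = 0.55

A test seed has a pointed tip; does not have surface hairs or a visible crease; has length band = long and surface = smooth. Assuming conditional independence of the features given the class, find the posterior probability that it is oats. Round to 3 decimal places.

0.864

barley: 0.15 × (1−0.7) × 0.55 × 0.5 × 0.25 × (1−0.3) = 0.002165625
oats: 0.85 × (1−0.2) × 0.15 × 0.5 × 0.6 × (1−0.55) = 0.01377
P(oats | x) = 0.01377 / 0.015935625 ≈ 0.864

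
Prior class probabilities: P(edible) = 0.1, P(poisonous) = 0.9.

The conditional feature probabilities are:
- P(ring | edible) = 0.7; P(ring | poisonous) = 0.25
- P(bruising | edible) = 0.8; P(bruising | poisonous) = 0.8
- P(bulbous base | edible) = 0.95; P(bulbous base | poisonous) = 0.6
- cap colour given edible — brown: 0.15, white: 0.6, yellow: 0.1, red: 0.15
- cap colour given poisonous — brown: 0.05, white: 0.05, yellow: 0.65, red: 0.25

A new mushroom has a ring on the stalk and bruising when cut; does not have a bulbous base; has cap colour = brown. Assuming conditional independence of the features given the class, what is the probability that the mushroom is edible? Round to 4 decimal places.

0.1045

edible: 0.1 × 0.7 × 0.8 × (1−0.95) × 0.15 = 0.00042
poisonous: 0.9 × 0.25 × 0.8 × (1−0.6) × 0.05 = 0.0036
P(edible | x) = 0.00042 / 0.00402 ≈ 0.1045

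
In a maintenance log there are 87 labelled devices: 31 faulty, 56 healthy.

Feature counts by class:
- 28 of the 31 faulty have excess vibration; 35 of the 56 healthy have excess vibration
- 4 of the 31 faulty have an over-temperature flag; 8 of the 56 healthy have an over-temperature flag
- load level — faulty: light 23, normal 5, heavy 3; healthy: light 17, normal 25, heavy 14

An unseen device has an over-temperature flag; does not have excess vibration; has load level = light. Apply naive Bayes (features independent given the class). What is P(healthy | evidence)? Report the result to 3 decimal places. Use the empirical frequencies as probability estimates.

faulty: (31/87) × (3/31) × (4/31) × (23/31) ≈ 0.00330116
healthy: (56/87) × (21/56) × (8/56) × (17/56) ≈ 0.010468
P(healthy | x) = 0.010468 / 0.01376916 ≈ 0.760

0.760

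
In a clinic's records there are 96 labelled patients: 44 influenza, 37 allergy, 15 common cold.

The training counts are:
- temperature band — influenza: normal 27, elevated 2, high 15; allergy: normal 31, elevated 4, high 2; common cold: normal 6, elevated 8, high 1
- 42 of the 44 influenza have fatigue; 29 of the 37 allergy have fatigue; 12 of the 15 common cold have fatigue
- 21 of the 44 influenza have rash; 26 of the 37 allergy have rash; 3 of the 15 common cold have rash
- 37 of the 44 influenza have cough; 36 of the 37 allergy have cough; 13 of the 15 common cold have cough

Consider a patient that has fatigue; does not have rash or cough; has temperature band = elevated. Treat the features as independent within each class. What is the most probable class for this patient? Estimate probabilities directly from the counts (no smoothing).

common cold

influenza: (44/96) × (2/44) × (42/44) × (23/44) × (7/44) ≈ 0.00165377
allergy: (37/96) × (4/37) × (29/37) × (11/37) × (1/37) ≈ 0.000262406
common cold: (15/96) × (8/15) × (12/15) × (12/15) × (2/15) ≈ 0.00711111
Highest score → common cold.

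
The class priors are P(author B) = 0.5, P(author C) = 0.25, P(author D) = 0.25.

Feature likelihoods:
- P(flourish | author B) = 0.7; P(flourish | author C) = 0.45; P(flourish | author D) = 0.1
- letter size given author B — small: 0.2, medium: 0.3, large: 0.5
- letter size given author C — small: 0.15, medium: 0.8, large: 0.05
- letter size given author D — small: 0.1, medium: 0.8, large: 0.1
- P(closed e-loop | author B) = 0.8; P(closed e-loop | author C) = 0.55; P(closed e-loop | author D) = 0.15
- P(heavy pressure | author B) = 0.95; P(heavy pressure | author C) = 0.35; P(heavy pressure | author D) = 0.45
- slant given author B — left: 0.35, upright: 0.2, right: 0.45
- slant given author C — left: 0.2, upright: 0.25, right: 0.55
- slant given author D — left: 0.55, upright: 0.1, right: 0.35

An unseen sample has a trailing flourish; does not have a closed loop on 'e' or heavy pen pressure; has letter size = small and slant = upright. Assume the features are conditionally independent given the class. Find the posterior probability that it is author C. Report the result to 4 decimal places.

author B: 0.5 × 0.7 × 0.2 × (1−0.8) × (1−0.95) × 0.2 = 0.00014
author C: 0.25 × 0.45 × 0.15 × (1−0.55) × (1−0.35) × 0.25 = 0.001233984375
author D: 0.25 × 0.1 × 0.1 × (1−0.15) × (1−0.45) × 0.1 = 0.000116875
P(author C | x) = 0.001233984375 / 0.001490859375 ≈ 0.8277

0.8277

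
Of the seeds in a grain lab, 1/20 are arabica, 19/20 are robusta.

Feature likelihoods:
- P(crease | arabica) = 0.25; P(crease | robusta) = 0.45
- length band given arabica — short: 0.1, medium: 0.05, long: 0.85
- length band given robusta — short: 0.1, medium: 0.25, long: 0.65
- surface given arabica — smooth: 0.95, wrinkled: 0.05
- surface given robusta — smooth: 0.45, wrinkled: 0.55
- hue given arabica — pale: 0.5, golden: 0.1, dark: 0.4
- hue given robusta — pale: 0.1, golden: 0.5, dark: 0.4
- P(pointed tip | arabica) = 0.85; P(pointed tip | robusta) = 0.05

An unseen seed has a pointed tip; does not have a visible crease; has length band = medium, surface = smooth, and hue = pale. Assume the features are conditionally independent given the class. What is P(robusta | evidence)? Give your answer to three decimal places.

arabica: 0.05 × (1−0.25) × 0.05 × 0.95 × 0.5 × 0.85 = 0.00075703125
robusta: 0.95 × (1−0.45) × 0.25 × 0.45 × 0.1 × 0.05 = 0.00029390625
P(robusta | x) = 0.00029390625 / 0.0010509375 ≈ 0.280

0.280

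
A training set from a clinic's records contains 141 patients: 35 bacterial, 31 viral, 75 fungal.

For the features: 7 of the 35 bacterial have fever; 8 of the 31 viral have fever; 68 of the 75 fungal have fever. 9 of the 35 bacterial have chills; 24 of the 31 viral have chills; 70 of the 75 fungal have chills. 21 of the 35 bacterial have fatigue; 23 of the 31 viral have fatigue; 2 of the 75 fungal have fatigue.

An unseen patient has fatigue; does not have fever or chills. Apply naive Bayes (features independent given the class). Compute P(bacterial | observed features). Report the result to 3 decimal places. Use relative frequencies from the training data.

0.764

bacterial: (35/141) × (28/35) × (26/35) × (21/35) ≈ 0.0885106
viral: (31/141) × (23/31) × (7/31) × (23/31) ≈ 0.0273282
fungal: (75/141) × (7/75) × (5/75) × (2/75) ≈ 0.0000882585
P(bacterial | x) = 0.0885106 / 0.1159270585 ≈ 0.764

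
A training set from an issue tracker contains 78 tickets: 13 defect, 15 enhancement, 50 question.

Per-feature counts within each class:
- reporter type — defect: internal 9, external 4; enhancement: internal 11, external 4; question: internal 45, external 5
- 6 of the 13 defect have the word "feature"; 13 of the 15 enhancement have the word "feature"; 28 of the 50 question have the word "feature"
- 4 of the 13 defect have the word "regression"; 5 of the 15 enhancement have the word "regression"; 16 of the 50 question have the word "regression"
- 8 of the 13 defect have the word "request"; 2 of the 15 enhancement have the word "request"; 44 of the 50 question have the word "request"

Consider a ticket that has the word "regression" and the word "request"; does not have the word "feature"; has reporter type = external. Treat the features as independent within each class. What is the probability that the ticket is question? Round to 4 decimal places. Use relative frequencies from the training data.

defect: (13/78) × (4/13) × (7/13) × (4/13) × (8/13) ≈ 0.00522858
enhancement: (15/78) × (4/15) × (2/15) × (5/15) × (2/15) ≈ 0.000303894
question: (50/78) × (5/50) × (22/50) × (16/50) × (44/50) ≈ 0.00794256
P(question | x) = 0.00794256 / 0.013475034 ≈ 0.5894

0.5894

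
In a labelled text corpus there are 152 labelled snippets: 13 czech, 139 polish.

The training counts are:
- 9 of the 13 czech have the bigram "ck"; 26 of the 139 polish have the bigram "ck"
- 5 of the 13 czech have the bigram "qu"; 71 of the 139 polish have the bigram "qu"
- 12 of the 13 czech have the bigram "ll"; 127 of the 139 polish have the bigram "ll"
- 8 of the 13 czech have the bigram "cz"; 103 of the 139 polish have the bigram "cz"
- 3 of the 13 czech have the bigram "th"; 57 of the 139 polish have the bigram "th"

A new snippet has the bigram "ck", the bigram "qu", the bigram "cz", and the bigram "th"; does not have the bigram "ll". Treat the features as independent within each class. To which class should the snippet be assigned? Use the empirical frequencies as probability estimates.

polish

czech: (13/152) × (9/13) × (5/13) × (1/13) × (8/13) × (3/13) ≈ 0.000248775
polish: (139/152) × (26/139) × (71/139) × (12/139) × (103/139) × (57/139) ≈ 0.00229204
Highest score → polish.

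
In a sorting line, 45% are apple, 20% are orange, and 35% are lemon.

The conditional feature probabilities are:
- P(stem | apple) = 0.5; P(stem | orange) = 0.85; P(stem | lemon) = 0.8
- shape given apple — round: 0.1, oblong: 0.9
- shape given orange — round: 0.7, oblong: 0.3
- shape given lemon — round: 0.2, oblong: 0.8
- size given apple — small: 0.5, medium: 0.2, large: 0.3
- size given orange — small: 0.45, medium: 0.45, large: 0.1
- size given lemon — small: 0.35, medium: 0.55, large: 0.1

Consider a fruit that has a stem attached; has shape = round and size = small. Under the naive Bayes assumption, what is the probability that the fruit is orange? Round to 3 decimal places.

0.634

apple: 0.45 × 0.5 × 0.1 × 0.5 = 0.01125
orange: 0.2 × 0.85 × 0.7 × 0.45 = 0.05355
lemon: 0.35 × 0.8 × 0.2 × 0.35 = 0.0196
P(orange | x) = 0.05355 / 0.0844 ≈ 0.634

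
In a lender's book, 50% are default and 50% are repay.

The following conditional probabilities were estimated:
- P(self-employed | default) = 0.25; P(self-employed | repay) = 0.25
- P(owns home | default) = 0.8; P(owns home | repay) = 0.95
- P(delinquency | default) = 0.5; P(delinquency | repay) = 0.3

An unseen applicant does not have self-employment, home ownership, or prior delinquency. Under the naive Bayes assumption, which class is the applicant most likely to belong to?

default: 0.5 × (1−0.25) × (1−0.8) × (1−0.5) = 0.0375
repay: 0.5 × (1−0.25) × (1−0.95) × (1−0.3) = 0.013125
Highest score → default.

default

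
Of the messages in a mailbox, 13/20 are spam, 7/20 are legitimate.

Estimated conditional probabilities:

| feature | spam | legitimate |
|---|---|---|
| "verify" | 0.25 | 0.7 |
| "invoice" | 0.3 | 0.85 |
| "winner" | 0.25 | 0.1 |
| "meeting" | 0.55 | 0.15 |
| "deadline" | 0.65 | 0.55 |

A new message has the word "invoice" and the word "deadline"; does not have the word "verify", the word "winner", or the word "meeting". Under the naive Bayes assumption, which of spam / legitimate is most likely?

spam: 0.65 × (1−0.25) × 0.3 × (1−0.25) × (1−0.55) × 0.65 = 0.03208359375
legitimate: 0.35 × (1−0.7) × 0.85 × (1−0.1) × (1−0.15) × 0.55 = 0.0375519375
Highest score → legitimate.

legitimate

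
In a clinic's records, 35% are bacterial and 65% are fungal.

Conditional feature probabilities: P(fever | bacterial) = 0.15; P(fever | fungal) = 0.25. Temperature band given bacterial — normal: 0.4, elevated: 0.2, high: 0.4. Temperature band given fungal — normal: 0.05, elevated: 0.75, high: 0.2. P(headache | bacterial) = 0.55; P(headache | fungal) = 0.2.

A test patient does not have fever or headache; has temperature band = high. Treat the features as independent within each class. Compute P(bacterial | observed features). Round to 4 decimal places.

bacterial: 0.35 × (1−0.15) × 0.4 × (1−0.55) = 0.05355
fungal: 0.65 × (1−0.25) × 0.2 × (1−0.2) = 0.078
P(bacterial | x) = 0.05355 / 0.13155 ≈ 0.4071

0.4071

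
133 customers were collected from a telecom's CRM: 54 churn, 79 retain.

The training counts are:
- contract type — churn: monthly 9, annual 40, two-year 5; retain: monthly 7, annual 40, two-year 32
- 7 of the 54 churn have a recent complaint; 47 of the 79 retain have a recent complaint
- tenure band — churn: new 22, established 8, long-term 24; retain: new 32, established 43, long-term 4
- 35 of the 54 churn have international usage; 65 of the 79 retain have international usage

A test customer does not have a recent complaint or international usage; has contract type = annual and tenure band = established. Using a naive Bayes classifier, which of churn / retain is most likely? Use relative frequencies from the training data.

churn

churn: (54/133) × (40/54) × (47/54) × (8/54) × (19/54) ≈ 0.0136448
retain: (79/133) × (40/79) × (32/79) × (43/79) × (14/79) ≈ 0.011751
Highest score → churn.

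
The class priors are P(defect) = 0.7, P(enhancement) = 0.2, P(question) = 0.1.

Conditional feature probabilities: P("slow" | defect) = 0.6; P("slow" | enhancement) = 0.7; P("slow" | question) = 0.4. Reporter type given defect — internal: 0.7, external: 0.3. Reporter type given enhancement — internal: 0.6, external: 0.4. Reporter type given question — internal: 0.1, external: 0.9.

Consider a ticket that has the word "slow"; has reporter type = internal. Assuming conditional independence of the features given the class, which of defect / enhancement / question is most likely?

defect

defect: 0.7 × 0.6 × 0.7 = 0.294
enhancement: 0.2 × 0.7 × 0.6 = 0.084
question: 0.1 × 0.4 × 0.1 = 0.004
Highest score → defect.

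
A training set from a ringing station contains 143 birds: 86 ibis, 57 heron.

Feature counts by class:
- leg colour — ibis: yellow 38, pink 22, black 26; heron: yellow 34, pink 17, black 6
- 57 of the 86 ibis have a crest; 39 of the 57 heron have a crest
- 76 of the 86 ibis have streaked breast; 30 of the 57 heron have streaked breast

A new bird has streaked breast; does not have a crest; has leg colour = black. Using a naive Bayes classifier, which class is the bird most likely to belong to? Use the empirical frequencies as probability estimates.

ibis: (86/143) × (26/86) × (29/86) × (76/86) ≈ 0.0541816
heron: (57/143) × (6/57) × (18/57) × (30/57) ≈ 0.00697364
Highest score → ibis.

ibis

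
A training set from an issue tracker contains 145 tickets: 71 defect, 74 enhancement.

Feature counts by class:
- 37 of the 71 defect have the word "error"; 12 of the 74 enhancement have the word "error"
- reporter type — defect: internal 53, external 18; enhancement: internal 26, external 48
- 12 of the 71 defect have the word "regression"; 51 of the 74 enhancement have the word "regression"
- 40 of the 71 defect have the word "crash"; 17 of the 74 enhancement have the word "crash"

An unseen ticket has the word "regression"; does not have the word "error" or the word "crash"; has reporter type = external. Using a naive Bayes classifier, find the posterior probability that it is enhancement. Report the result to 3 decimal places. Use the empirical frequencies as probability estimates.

defect: (71/145) × (34/71) × (18/71) × (12/71) × (31/71) ≈ 0.00438684
enhancement: (74/145) × (62/74) × (48/74) × (51/74) × (57/74) ≈ 0.147236
P(enhancement | x) = 0.147236 / 0.15162284 ≈ 0.971

0.971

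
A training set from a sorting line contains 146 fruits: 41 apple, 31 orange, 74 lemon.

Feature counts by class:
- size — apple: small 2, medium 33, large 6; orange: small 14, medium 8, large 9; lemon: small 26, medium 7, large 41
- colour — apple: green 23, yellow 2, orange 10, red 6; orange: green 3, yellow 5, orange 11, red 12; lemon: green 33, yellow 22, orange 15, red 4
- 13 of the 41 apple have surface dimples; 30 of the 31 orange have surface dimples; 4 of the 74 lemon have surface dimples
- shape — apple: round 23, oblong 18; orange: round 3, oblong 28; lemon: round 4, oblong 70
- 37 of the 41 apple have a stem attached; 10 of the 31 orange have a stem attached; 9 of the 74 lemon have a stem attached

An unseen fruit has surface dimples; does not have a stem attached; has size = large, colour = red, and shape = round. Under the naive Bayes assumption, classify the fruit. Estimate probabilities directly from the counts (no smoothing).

apple: (41/146) × (6/41) × (6/41) × (13/41) × (23/41) × (4/41) ≈ 0.000104363
orange: (31/146) × (9/31) × (12/31) × (30/31) × (3/31) × (21/31) ≈ 0.00151386
lemon: (74/146) × (41/74) × (4/74) × (4/74) × (4/74) × (65/74) ≈ 0.0000389581
Highest score → orange.

orange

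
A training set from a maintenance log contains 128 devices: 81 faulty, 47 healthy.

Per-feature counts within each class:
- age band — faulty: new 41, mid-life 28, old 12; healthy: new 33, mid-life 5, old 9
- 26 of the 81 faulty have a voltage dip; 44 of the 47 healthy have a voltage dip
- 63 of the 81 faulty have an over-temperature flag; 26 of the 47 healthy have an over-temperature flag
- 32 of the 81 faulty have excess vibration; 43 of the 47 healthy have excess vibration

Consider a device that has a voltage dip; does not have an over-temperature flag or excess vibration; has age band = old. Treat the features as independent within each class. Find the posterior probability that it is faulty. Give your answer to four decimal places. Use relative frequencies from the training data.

faulty: (81/128) × (12/81) × (26/81) × (18/81) × (49/81) ≈ 0.00404537
healthy: (47/128) × (9/47) × (44/47) × (21/47) × (4/47) ≈ 0.00250306
P(faulty | x) = 0.00404537 / 0.00654843 ≈ 0.6178

0.6178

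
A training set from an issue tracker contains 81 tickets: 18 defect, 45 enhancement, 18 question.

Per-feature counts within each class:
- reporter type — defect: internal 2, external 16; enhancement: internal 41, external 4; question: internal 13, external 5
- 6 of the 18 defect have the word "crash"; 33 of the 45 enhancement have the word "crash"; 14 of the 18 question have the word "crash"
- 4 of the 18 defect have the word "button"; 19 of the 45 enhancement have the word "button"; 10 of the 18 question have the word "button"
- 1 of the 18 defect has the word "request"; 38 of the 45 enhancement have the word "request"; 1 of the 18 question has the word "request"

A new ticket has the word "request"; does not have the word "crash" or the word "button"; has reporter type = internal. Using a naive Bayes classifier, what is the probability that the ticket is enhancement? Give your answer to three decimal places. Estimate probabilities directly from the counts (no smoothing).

defect: (18/81) × (2/18) × (12/18) × (14/18) × (1/18) ≈ 0.000711274
enhancement: (45/81) × (41/45) × (12/45) × (26/45) × (38/45) ≈ 0.0658566
question: (18/81) × (13/18) × (4/18) × (8/18) × (1/18) ≈ 0.000880625
P(enhancement | x) = 0.0658566 / 0.067448499 ≈ 0.976

0.976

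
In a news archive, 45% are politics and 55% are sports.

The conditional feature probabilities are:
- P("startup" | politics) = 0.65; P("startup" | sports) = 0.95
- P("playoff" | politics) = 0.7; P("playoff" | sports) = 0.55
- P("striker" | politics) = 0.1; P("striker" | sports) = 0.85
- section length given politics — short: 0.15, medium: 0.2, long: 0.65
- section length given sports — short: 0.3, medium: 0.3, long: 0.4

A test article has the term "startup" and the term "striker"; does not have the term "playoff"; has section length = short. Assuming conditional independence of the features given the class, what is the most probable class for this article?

politics: 0.45 × 0.65 × (1−0.7) × 0.1 × 0.15 = 0.00131625
sports: 0.55 × 0.95 × (1−0.55) × 0.85 × 0.3 = 0.059956875
Highest score → sports.

sports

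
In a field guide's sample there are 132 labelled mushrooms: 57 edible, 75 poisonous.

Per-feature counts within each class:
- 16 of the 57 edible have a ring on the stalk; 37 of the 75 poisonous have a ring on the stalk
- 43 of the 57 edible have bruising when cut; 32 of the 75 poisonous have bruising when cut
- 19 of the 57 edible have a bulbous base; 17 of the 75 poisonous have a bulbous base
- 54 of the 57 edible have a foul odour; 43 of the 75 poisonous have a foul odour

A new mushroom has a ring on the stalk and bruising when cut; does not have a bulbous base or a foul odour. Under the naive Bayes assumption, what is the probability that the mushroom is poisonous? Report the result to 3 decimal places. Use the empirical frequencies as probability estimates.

edible: (57/132) × (16/57) × (43/57) × (38/57) × (3/57) ≈ 0.00320845
poisonous: (75/132) × (37/75) × (32/75) × (58/75) × (32/75) ≈ 0.0394614
P(poisonous | x) = 0.0394614 / 0.04266985 ≈ 0.925

0.925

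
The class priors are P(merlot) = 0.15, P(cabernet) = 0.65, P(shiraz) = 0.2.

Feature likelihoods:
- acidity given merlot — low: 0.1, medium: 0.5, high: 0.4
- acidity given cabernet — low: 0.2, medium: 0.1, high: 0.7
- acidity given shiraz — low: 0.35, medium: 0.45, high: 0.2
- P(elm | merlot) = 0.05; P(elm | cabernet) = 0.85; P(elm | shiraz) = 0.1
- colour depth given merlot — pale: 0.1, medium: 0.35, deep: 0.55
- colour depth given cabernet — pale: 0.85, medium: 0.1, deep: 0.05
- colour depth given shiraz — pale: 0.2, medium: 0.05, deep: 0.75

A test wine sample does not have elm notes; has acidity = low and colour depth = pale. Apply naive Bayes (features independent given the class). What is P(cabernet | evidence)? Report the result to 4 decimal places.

merlot: 0.15 × 0.1 × (1−0.05) × 0.1 = 0.001425
cabernet: 0.65 × 0.2 × (1−0.85) × 0.85 = 0.016575
shiraz: 0.2 × 0.35 × (1−0.1) × 0.2 = 0.0126
P(cabernet | x) = 0.016575 / 0.0306 ≈ 0.5417

0.5417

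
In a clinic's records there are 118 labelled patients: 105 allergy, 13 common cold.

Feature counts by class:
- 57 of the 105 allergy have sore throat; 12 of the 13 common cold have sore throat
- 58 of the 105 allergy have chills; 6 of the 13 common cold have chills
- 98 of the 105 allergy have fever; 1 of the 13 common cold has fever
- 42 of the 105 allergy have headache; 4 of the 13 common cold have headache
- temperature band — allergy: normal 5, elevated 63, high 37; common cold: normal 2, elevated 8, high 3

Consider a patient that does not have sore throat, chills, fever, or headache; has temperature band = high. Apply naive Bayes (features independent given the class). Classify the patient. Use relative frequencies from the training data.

allergy

allergy: (105/118) × (48/105) × (47/105) × (7/105) × (63/105) × (37/105) ≈ 0.00256649
common cold: (13/118) × (1/13) × (7/13) × (12/13) × (9/13) × (3/13) ≈ 0.000672957
Highest score → allergy.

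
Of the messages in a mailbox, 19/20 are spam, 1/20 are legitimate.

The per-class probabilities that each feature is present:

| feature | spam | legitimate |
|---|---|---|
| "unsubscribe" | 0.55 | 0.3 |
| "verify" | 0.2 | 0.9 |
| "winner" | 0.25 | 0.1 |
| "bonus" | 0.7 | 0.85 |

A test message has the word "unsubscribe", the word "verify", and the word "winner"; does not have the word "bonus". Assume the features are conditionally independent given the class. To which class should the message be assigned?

spam

spam: 0.95 × 0.55 × 0.2 × 0.25 × (1−0.7) = 0.0078375
legitimate: 0.05 × 0.3 × 0.9 × 0.1 × (1−0.85) = 0.0002025
Highest score → spam.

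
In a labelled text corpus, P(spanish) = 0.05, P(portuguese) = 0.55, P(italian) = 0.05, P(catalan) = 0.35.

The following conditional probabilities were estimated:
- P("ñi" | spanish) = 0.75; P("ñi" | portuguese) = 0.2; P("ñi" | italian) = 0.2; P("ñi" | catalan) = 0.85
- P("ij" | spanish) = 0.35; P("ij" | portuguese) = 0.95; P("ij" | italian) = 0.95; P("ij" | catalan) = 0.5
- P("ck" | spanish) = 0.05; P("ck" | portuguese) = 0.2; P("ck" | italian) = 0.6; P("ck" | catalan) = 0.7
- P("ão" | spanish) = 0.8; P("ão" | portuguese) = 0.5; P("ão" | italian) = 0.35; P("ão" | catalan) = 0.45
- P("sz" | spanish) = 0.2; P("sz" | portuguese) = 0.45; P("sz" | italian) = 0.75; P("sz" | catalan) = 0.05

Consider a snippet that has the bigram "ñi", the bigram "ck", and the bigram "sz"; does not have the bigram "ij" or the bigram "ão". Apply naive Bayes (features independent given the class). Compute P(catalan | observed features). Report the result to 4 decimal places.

0.8661

spanish: 0.05 × 0.75 × (1−0.35) × 0.05 × (1−0.8) × 0.2 = 0.00004875
portuguese: 0.55 × 0.2 × (1−0.95) × 0.2 × (1−0.5) × 0.45 = 0.0002475
italian: 0.05 × 0.2 × (1−0.95) × 0.6 × (1−0.35) × 0.75 = 0.00014625
catalan: 0.35 × 0.85 × (1−0.5) × 0.7 × (1−0.45) × 0.05 = 0.0028634375
P(catalan | x) = 0.0028634375 / 0.0033059375 ≈ 0.8661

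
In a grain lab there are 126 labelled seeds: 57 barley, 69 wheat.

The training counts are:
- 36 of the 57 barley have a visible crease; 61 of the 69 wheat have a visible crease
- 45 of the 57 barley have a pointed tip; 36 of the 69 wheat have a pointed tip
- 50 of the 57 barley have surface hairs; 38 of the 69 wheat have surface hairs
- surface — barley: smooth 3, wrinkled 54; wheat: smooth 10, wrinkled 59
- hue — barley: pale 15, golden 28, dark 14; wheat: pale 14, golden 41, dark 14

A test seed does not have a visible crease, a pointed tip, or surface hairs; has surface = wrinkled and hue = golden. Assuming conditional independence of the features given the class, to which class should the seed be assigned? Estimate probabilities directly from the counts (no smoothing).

wheat

barley: (57/126) × (21/57) × (12/57) × (7/57) × (54/57) × (28/57) ≈ 0.0020053
wheat: (69/126) × (8/69) × (33/69) × (31/69) × (59/69) × (41/69) ≈ 0.00693162
Highest score → wheat.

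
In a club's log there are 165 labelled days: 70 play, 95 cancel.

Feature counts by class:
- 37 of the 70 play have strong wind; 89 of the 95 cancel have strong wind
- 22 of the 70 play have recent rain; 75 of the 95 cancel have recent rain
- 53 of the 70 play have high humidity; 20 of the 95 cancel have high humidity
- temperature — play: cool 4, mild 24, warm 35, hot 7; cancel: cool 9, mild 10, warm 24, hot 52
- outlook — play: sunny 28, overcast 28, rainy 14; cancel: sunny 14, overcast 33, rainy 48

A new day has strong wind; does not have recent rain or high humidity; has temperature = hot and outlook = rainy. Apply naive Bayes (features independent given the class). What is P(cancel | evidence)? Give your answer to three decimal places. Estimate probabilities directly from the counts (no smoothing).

0.971

play: (70/165) × (37/70) × (48/70) × (17/70) × (7/70) × (14/70) ≈ 0.000746865
cancel: (95/165) × (89/95) × (20/95) × (75/95) × (52/95) × (48/95) ≈ 0.0247941
P(cancel | x) = 0.0247941 / 0.025540965 ≈ 0.971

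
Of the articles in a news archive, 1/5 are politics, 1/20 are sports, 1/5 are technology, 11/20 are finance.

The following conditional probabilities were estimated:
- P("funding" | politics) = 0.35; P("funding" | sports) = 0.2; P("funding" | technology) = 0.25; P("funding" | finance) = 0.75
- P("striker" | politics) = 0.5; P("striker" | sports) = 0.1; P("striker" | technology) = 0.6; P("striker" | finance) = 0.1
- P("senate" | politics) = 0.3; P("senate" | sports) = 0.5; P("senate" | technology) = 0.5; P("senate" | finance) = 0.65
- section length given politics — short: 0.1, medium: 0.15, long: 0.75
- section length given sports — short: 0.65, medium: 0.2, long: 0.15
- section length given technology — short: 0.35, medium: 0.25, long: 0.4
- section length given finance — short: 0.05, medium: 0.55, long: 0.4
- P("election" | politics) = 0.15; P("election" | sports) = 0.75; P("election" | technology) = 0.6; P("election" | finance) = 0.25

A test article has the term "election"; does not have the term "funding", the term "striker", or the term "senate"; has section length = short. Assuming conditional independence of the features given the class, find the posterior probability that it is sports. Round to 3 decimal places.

0.538

politics: 0.2 × (1−0.35) × (1−0.5) × (1−0.3) × 0.1 × 0.15 = 0.0006825
sports: 0.05 × (1−0.2) × (1−0.1) × (1−0.5) × 0.65 × 0.75 = 0.008775
technology: 0.2 × (1−0.25) × (1−0.6) × (1−0.5) × 0.35 × 0.6 = 0.0063
finance: 0.55 × (1−0.75) × (1−0.1) × (1−0.65) × 0.05 × 0.25 = 0.00054140625
P(sports | x) = 0.008775 / 0.01629890625 ≈ 0.538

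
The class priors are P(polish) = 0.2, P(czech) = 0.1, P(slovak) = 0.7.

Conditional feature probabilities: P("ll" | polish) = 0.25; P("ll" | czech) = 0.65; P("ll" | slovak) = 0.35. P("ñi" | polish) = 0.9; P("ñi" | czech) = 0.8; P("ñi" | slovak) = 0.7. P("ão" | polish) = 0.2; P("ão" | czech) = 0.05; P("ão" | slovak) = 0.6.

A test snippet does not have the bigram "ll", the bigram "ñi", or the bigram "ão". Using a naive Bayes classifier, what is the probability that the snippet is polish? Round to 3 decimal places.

0.164

polish: 0.2 × (1−0.25) × (1−0.9) × (1−0.2) = 0.012
czech: 0.1 × (1−0.65) × (1−0.8) × (1−0.05) = 0.00665
slovak: 0.7 × (1−0.35) × (1−0.7) × (1−0.6) = 0.0546
P(polish | x) = 0.012 / 0.07325 ≈ 0.164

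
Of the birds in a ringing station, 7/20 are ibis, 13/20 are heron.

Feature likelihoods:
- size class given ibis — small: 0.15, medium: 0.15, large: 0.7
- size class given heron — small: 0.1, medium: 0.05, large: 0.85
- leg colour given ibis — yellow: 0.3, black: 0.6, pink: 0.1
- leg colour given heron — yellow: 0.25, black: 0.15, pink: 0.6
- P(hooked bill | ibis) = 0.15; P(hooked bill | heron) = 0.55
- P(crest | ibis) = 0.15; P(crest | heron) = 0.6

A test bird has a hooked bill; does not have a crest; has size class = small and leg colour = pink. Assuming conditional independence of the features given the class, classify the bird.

heron

ibis: 0.35 × 0.15 × 0.1 × 0.15 × (1−0.15) = 0.000669375
heron: 0.65 × 0.1 × 0.6 × 0.55 × (1−0.6) = 0.00858
Highest score → heron.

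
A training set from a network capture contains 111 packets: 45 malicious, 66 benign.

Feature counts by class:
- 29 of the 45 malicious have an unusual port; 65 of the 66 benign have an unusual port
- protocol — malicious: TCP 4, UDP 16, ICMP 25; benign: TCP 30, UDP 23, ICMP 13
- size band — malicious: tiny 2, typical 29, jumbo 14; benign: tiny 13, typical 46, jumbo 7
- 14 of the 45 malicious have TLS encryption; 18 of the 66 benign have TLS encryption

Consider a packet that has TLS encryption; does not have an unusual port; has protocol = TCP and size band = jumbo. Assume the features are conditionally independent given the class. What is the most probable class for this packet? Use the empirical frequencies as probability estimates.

malicious

malicious: (45/111) × (16/45) × (4/45) × (14/45) × (14/45) ≈ 0.00124015
benign: (66/111) × (1/66) × (30/66) × (7/66) × (18/66) ≈ 0.000118451
Highest score → malicious.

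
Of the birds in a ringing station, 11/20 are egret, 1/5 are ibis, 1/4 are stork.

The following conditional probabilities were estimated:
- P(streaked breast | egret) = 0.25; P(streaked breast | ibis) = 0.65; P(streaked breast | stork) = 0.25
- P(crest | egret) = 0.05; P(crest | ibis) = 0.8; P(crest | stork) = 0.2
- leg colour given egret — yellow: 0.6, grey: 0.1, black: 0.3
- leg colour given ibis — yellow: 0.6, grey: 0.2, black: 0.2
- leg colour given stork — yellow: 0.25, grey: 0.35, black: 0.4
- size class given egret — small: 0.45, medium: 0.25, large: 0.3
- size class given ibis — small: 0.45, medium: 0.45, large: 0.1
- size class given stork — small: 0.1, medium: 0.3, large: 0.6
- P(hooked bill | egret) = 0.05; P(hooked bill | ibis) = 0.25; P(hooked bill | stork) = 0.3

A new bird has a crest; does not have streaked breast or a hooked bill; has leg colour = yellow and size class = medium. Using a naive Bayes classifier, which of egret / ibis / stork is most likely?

ibis

egret: 0.55 × (1−0.25) × 0.05 × 0.6 × 0.25 × (1−0.05) = 0.0029390625
ibis: 0.2 × (1−0.65) × 0.8 × 0.6 × 0.45 × (1−0.25) = 0.01134
stork: 0.25 × (1−0.25) × 0.2 × 0.25 × 0.3 × (1−0.3) = 0.00196875
Highest score → ibis.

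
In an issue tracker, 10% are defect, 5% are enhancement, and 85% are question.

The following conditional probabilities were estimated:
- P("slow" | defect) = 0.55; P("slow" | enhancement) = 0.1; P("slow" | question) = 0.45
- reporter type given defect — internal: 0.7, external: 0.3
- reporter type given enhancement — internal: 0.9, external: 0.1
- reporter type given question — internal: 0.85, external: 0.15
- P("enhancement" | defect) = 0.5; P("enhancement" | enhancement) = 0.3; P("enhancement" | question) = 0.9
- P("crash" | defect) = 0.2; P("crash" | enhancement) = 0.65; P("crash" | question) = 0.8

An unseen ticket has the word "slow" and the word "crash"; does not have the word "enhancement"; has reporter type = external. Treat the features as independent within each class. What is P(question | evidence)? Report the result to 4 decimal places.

0.7097

defect: 0.1 × 0.55 × 0.3 × (1−0.5) × 0.2 = 0.00165
enhancement: 0.05 × 0.1 × 0.1 × (1−0.3) × 0.65 = 0.0002275
question: 0.85 × 0.45 × 0.15 × (1−0.9) × 0.8 = 0.00459
P(question | x) = 0.00459 / 0.0064675 ≈ 0.7097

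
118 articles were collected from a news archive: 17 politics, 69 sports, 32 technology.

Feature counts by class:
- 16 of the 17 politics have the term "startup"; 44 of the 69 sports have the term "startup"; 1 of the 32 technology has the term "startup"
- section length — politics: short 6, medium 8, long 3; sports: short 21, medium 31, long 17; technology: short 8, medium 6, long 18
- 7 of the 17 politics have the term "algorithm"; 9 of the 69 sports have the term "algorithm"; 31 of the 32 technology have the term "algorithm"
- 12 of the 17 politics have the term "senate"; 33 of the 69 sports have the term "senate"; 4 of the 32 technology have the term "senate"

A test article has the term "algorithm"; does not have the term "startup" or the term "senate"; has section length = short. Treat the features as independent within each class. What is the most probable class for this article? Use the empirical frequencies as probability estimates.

politics: (17/118) × (1/17) × (6/17) × (7/17) × (5/17) ≈ 0.000362235
sports: (69/118) × (25/69) × (21/69) × (9/69) × (36/69) ≈ 0.00438809
technology: (32/118) × (31/32) × (8/32) × (31/32) × (28/32) ≈ 0.0556723
Highest score → technology.

technology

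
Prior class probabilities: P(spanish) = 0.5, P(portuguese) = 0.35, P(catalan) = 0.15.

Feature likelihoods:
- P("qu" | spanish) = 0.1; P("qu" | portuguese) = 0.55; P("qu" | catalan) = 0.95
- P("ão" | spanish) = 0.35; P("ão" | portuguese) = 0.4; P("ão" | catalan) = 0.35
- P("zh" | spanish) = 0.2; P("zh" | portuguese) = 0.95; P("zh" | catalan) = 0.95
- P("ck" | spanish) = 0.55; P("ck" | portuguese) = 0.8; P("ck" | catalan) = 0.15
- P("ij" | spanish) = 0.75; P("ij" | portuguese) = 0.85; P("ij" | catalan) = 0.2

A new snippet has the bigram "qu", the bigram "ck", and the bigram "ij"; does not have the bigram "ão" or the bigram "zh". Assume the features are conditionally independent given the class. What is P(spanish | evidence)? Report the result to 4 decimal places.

spanish: 0.5 × 0.1 × (1−0.35) × (1−0.2) × 0.55 × 0.75 = 0.010725
portuguese: 0.35 × 0.55 × (1−0.4) × (1−0.95) × 0.8 × 0.85 = 0.003927
catalan: 0.15 × 0.95 × (1−0.35) × (1−0.95) × 0.15 × 0.2 = 0.0001389375
P(spanish | x) = 0.010725 / 0.0147909375 ≈ 0.7251

0.7251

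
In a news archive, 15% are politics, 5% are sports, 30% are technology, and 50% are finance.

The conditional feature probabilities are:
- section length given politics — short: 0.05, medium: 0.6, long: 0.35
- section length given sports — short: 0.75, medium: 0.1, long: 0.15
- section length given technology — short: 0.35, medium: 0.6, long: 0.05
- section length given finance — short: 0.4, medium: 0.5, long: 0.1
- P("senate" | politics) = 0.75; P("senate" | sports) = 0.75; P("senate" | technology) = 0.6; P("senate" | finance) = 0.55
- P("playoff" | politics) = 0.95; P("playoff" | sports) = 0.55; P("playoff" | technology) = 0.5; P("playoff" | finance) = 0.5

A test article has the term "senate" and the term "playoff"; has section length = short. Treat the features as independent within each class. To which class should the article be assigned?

finance

politics: 0.15 × 0.05 × 0.75 × 0.95 = 0.00534375
sports: 0.05 × 0.75 × 0.75 × 0.55 = 0.01546875
technology: 0.3 × 0.35 × 0.6 × 0.5 = 0.0315
finance: 0.5 × 0.4 × 0.55 × 0.5 = 0.055
Highest score → finance.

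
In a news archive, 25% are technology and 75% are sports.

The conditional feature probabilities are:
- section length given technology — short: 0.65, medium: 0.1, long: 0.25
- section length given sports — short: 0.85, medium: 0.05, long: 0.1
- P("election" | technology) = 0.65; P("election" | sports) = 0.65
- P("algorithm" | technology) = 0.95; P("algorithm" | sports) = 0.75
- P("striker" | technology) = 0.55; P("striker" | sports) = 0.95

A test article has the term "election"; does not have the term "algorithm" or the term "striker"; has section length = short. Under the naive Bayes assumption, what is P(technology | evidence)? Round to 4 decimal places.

technology: 0.25 × 0.65 × 0.65 × (1−0.95) × (1−0.55) = 0.0023765625
sports: 0.75 × 0.85 × 0.65 × (1−0.75) × (1−0.95) = 0.0051796875
P(technology | x) = 0.0023765625 / 0.00755625 ≈ 0.3145

0.3145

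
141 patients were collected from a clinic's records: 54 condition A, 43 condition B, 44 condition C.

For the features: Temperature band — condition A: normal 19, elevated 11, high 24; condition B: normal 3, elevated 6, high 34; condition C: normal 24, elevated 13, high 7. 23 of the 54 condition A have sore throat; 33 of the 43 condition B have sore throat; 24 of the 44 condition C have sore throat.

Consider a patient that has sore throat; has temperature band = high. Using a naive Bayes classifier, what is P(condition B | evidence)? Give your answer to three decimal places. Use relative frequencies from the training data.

0.650

condition A: (54/141) × (24/54) × (23/54) ≈ 0.072498
condition B: (43/141) × (34/43) × (33/43) ≈ 0.185057
condition C: (44/141) × (7/44) × (24/44) ≈ 0.0270793
P(condition B | x) = 0.185057 / 0.2846343 ≈ 0.650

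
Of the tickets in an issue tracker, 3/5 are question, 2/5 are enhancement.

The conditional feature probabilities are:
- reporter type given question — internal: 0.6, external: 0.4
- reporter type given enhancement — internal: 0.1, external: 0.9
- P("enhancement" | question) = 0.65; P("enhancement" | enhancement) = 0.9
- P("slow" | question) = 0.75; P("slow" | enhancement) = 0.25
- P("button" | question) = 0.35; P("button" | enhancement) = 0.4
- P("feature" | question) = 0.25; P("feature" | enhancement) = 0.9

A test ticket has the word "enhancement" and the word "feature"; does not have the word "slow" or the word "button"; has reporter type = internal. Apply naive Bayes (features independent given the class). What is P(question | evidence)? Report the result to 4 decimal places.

question: 0.6 × 0.6 × 0.65 × (1−0.75) × (1−0.35) × 0.25 = 0.00950625
enhancement: 0.4 × 0.1 × 0.9 × (1−0.25) × (1−0.4) × 0.9 = 0.01458
P(question | x) = 0.00950625 / 0.02408625 ≈ 0.3947

0.3947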